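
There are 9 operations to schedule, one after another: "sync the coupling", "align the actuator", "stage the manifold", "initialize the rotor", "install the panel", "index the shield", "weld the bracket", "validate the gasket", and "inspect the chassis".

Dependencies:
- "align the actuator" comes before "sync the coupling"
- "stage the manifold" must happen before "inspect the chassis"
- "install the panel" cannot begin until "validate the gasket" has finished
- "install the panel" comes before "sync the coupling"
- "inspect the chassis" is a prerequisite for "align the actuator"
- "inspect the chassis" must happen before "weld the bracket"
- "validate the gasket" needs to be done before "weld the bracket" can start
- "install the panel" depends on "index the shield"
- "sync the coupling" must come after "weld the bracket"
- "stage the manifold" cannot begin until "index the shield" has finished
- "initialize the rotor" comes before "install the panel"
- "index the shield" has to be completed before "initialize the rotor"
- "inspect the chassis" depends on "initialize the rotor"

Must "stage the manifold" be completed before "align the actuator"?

Following the dependencies: "stage the manifold" → "inspect the chassis" → "align the actuator".
That forces "stage the manifold" before "align the actuator" in every valid schedule.

Yes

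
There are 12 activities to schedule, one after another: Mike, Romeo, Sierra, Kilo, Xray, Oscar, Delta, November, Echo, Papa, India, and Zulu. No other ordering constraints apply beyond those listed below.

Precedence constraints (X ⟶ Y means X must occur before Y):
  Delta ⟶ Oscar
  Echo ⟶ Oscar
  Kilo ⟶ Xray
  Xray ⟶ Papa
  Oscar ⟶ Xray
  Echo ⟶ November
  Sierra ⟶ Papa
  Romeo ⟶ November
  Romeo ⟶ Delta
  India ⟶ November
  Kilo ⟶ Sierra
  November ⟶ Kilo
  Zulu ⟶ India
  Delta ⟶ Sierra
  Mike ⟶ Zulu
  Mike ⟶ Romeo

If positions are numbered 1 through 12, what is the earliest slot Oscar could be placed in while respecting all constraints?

The activities that are forced before Oscar, directly or transitively, are Mike, Romeo, Delta, Echo. That's 4 activities.
So at minimum 4 activities come before Oscar, putting Oscar no earlier than position 5. That position is achievable by scheduling exactly those predecessors first.

5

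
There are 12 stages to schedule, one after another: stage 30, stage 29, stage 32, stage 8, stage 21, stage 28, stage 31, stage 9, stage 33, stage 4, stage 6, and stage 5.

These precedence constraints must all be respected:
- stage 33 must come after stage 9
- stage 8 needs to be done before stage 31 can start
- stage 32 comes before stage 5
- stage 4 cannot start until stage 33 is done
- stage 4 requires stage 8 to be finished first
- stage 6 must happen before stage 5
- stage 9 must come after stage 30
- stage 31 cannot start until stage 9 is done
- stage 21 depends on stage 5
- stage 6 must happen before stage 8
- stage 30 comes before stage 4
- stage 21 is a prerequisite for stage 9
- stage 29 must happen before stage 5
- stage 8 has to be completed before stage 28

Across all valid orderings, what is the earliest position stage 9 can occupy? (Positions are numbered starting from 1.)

The stages that are forced before stage 9, directly or transitively, are stage 30, stage 29, stage 32, stage 21, stage 6, stage 5. That's 6 stages.
So at minimum 6 stages come before stage 9, putting stage 9 no earlier than position 7. That position is achievable by scheduling exactly those predecessors first.

7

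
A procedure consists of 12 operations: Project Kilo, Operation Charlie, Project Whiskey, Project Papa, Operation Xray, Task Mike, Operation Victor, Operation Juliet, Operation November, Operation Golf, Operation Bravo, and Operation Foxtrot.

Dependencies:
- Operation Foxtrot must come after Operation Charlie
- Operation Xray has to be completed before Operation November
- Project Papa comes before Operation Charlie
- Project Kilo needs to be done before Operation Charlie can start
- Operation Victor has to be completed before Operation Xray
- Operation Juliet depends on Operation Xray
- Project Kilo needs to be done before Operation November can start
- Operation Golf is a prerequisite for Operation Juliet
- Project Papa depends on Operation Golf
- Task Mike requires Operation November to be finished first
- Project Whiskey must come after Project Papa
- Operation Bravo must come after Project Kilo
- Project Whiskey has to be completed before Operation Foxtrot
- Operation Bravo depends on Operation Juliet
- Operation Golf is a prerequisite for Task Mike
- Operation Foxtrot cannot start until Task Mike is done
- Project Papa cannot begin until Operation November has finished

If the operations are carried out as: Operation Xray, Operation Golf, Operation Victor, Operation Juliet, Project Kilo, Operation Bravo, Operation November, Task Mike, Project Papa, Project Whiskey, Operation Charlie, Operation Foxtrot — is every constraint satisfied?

No

The sequence places Operation Xray ahead of Operation Victor.
That contradicts the constraint that Operation Victor must precede Operation Xray.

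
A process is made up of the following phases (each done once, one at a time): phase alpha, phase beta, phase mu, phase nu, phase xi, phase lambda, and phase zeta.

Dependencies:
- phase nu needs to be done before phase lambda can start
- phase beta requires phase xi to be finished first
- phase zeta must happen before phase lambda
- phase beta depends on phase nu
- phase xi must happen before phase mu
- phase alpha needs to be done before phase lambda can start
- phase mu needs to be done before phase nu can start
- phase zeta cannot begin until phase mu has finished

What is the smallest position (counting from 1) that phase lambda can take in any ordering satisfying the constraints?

Every phase that must precede phase lambda has to come before it. Tracing all chains that end at phase lambda, those phases are: phase alpha, phase mu, phase nu, phase xi, phase zeta — 5 in total.
So at minimum 5 phases come before phase lambda, putting phase lambda no earlier than position 6. That position is achievable by scheduling exactly those predecessors first.

6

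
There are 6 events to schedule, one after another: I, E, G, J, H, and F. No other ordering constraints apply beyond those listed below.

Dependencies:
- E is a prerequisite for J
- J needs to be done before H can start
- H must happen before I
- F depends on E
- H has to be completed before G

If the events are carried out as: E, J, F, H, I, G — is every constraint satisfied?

Every stated constraint is respected: H sits at position 4, ahead of G at position 6, and each of the other listed pairs likewise has the predecessor earlier in the sequence.

Yes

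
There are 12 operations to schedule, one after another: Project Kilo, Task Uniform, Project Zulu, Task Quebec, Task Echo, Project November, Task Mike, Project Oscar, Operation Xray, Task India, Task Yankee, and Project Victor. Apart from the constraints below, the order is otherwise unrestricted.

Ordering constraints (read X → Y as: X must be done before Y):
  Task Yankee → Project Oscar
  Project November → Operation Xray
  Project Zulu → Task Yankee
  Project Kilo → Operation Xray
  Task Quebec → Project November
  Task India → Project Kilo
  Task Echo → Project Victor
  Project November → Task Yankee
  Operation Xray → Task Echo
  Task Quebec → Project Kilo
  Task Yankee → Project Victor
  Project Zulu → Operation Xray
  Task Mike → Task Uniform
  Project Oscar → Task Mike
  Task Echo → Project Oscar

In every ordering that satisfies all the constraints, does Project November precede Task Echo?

Yes

Tracing the constraints gives a chain: Project November → Operation Xray → Task Echo.
So Project November must precede Task Echo in any valid ordering.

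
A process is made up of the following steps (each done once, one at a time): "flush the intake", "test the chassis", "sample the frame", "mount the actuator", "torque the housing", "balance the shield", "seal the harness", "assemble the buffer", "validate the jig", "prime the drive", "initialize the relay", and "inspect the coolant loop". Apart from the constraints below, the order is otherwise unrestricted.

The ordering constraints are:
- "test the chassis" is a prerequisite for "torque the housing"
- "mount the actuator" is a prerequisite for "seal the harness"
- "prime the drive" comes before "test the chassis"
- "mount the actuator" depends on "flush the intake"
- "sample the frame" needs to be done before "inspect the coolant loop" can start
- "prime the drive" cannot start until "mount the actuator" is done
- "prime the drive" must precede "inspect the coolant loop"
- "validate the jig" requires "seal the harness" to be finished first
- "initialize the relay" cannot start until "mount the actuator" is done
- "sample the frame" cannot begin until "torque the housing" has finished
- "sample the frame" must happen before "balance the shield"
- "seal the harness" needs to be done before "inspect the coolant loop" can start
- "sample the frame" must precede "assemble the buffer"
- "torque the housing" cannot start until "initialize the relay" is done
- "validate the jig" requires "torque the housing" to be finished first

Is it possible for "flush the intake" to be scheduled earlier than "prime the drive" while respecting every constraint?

"flush the intake" is actually forced before "prime the drive" by the constraints, so certainly some valid ordering has "flush the intake" first.

Yes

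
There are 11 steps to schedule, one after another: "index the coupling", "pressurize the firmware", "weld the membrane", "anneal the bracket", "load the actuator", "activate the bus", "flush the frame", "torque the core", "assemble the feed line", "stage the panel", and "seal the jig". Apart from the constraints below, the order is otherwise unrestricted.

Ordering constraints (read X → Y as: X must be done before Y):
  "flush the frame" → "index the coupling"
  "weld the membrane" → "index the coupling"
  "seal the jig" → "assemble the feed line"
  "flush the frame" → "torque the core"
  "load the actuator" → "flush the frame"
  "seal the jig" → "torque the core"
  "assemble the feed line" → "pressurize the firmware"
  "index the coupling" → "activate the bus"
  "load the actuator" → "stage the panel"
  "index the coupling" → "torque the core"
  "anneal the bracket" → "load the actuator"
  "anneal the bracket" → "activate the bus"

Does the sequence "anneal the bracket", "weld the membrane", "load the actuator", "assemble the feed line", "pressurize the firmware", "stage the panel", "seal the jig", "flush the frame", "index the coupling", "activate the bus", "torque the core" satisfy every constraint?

No

In the proposed order, "assemble the feed line" appears before "seal the jig".
But one of the constraints requires "seal the jig" before "assemble the feed line", so this ordering violates it.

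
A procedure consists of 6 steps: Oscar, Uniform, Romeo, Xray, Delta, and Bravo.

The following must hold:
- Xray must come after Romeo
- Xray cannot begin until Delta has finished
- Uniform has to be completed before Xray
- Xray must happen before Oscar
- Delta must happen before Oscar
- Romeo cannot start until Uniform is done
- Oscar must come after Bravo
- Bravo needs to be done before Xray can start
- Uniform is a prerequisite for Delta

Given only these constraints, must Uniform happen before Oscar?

Yes

Chaining the stated constraints: Uniform → Xray → Oscar.
So Uniform must precede Oscar in any valid ordering.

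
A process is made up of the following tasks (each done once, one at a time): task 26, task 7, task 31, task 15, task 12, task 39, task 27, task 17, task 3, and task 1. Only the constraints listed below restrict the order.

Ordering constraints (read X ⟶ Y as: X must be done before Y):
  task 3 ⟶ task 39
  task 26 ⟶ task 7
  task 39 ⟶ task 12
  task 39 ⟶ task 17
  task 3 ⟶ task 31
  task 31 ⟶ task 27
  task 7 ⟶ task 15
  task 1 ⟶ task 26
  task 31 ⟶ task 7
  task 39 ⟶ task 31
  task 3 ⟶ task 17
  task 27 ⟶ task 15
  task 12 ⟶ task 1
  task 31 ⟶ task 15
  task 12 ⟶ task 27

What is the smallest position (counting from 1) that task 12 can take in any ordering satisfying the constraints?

The tasks that are forced before task 12, directly or transitively, are task 39, task 3. That's 2 tasks.
With 2 mandatory predecessors, the earliest task 12 can sit is position 2+1 = 3, and placing just those 2 first achieves it.

3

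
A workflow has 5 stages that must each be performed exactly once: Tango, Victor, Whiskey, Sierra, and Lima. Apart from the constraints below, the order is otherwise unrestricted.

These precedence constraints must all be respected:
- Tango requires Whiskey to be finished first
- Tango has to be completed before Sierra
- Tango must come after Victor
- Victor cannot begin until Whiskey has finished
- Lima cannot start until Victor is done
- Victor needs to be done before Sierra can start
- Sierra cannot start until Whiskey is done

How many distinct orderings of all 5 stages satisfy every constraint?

Whiskey is the only stage with nothing required before it, so every ordering starts there.
Enumerating by repeatedly choosing an available stage (one whose prerequisites are all placed) gives 3 distinct complete orderings.

3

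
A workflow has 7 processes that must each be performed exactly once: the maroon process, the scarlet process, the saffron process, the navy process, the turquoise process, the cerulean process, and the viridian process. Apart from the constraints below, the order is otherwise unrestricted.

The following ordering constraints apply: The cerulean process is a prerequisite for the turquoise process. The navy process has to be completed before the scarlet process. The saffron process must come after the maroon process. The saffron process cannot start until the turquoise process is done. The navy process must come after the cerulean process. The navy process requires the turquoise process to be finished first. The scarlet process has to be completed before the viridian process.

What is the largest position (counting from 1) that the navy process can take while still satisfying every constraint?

Following every chain forward from the navy process, the processes that must come later are the scarlet process, the viridian process — 2 of them.
With 2 mandatory successors out of 7 processes total, the latest slot for the navy process is 7−2 = 5, and it's reachable by doing all non-successors before the navy process.

5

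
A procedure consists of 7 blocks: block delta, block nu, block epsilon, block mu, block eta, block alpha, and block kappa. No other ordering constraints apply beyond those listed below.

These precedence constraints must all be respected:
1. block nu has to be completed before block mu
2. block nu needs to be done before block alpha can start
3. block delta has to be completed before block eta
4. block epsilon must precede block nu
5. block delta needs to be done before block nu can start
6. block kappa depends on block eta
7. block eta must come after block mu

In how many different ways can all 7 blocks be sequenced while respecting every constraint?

8

2 blocks have no prerequisites (block delta, block epsilon), so any of them could come first.
Enumerating by repeatedly choosing an available block (one whose prerequisites are all placed) gives 8 distinct complete orderings.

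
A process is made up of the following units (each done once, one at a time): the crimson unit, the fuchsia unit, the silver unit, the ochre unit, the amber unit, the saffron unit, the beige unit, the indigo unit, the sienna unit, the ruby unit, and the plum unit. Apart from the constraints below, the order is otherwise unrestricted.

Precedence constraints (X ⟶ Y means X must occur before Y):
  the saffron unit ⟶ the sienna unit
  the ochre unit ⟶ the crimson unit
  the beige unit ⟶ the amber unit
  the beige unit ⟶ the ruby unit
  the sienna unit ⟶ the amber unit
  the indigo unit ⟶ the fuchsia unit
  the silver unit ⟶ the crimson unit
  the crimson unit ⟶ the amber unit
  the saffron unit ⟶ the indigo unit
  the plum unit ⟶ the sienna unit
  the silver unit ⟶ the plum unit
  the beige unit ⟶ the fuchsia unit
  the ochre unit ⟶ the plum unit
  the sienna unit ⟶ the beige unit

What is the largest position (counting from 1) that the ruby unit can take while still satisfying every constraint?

No constraint forces any unit after the ruby unit, so it can be placed last, in position 11.

11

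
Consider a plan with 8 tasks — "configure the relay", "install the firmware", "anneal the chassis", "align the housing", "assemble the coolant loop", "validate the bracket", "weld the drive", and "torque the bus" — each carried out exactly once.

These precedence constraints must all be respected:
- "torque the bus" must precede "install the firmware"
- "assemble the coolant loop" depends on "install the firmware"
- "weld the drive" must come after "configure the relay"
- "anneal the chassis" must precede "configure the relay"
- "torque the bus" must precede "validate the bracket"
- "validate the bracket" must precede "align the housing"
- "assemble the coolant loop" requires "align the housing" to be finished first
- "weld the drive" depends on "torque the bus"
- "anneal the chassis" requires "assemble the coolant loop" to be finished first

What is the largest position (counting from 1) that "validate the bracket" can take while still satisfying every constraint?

3

The tasks that are forced after "validate the bracket", directly or by a chain of constraints, are "configure the relay", "anneal the chassis", "align the housing", "assemble the coolant loop", "weld the drive". That's 5 tasks.
With 5 mandatory successors out of 8 tasks total, the latest slot for "validate the bracket" is 8−5 = 3, and it's reachable by doing all non-successors before "validate the bracket".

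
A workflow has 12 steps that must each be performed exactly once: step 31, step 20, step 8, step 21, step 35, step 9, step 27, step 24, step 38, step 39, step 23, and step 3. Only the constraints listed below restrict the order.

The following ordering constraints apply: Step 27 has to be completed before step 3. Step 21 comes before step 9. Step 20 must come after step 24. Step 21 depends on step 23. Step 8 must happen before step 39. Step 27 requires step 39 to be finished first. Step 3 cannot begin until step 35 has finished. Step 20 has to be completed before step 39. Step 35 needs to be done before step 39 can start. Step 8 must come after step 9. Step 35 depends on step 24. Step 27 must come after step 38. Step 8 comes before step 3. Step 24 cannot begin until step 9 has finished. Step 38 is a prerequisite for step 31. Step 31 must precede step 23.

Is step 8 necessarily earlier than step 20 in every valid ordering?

No

No chain of constraints connects step 8 to step 20 in either direction.
There exist valid orderings with step 20 before step 8, so step 8 is not required to come first.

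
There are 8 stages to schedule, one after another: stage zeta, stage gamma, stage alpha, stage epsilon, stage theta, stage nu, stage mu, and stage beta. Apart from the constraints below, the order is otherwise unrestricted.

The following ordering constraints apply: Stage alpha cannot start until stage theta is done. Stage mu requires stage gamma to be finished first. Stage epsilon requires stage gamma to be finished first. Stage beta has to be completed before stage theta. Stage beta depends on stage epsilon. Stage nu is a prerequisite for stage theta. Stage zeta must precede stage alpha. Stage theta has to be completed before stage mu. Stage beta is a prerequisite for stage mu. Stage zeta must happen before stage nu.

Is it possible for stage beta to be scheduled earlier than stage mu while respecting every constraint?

Every valid ordering already has stage beta before stage mu (the constraints require it), so in particular at least one does.

Yes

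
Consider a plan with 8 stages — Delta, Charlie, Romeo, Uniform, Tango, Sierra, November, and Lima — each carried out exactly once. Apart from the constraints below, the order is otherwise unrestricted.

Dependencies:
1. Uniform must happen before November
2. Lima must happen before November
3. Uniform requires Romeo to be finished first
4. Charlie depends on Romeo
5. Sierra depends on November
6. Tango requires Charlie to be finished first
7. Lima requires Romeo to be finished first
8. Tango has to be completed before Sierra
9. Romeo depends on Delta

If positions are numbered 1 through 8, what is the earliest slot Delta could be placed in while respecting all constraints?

1

Delta has no prerequisites at all, so it can go in position 1.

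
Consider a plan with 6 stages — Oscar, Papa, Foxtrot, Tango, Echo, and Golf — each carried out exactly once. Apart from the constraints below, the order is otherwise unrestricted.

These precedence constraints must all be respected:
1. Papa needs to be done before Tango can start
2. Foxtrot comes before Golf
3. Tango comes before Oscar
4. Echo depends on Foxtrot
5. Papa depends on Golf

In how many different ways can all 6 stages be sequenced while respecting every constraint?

Foxtrot is the only stage with nothing required before it, so every ordering starts there.
Enumerating by repeatedly choosing an available stage (one whose prerequisites are all placed) gives 5 distinct complete orderings.

5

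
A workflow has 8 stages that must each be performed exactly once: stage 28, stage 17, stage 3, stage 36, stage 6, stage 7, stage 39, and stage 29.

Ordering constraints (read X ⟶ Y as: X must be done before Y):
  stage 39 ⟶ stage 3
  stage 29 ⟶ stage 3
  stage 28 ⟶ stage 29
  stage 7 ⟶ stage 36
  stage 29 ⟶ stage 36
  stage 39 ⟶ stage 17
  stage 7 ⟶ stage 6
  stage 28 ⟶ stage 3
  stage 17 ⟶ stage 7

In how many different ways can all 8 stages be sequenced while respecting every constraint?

2 stages have no prerequisites (stage 28, stage 39), so any of them could come first.
Systematically extending each partial ordering one stage at a time and counting, there are 88 complete orderings.

88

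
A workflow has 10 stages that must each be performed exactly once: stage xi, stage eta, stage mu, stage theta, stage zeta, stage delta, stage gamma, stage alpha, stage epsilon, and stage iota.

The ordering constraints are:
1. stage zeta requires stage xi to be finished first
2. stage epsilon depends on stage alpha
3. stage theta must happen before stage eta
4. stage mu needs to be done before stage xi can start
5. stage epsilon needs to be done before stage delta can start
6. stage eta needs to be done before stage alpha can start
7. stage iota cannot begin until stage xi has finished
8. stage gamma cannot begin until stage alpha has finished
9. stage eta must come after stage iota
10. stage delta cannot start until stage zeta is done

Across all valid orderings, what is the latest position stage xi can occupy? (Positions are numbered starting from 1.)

Every stage that must follow stage xi has to come after it. Tracing all chains starting from stage xi, those stages are: stage eta, stage zeta, stage delta, stage gamma, stage alpha, stage epsilon, stage iota — 7 in total.
So at least 7 stages follow stage xi, putting stage xi no later than position 3. That position is achievable by scheduling everything else first.

3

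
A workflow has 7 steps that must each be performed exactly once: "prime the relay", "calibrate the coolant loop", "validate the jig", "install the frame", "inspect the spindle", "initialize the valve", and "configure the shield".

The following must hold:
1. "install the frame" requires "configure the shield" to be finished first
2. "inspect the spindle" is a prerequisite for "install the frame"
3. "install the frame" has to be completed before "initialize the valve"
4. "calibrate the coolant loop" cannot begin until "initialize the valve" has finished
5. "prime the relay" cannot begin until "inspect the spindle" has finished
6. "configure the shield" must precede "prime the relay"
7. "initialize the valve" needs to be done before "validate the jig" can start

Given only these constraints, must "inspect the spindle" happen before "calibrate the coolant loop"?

Yes

There is a constraint chain "inspect the spindle" → "install the frame" → "initialize the valve" → "calibrate the coolant loop".
That forces "inspect the spindle" before "calibrate the coolant loop" in every valid schedule.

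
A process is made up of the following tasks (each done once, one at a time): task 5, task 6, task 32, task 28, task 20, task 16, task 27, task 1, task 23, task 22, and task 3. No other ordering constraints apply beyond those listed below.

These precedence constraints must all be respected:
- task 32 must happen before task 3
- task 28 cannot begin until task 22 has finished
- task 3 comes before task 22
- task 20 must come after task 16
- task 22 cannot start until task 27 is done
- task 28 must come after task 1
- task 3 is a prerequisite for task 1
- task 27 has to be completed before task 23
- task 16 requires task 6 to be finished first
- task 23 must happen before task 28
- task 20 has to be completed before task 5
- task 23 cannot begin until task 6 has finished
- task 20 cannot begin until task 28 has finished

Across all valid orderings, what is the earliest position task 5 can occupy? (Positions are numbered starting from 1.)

11

The tasks that are forced before task 5, directly or transitively, are task 6, task 32, task 28, task 20, task 16, task 27, task 1, task 23, task 22, task 3. That's 10 tasks.
So at minimum 10 tasks come before task 5, putting task 5 no earlier than position 11. That position is achievable by scheduling exactly those predecessors first.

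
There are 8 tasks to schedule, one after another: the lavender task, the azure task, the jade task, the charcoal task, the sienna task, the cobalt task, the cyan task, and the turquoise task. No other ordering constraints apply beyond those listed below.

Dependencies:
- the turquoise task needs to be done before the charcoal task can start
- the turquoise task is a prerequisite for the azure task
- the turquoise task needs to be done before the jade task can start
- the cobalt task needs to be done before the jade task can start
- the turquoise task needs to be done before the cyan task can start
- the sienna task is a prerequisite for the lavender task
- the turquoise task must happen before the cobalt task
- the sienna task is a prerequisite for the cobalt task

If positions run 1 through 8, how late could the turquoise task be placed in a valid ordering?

Following every chain forward from the turquoise task, the tasks that must come later are the azure task, the jade task, the charcoal task, the cobalt task, the cyan task — 5 of them.
So at least 5 tasks follow the turquoise task, putting the turquoise task no later than position 3. That position is achievable by scheduling everything else first.

3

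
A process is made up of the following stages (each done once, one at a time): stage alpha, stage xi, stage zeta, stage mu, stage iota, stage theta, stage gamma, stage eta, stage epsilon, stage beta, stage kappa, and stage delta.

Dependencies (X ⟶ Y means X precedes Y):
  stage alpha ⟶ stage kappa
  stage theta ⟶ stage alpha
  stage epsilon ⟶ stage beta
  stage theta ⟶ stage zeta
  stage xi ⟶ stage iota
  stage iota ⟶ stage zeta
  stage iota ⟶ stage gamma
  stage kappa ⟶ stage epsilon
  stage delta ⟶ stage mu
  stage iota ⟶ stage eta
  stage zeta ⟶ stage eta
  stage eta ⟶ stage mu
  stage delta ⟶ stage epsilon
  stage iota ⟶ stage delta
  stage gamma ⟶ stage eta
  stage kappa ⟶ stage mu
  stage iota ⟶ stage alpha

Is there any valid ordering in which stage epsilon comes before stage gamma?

Yes

Nothing in the constraints forces stage gamma before stage epsilon — there is no chain from stage gamma to stage epsilon.
So a valid ordering placing stage epsilon earlier than stage gamma exists.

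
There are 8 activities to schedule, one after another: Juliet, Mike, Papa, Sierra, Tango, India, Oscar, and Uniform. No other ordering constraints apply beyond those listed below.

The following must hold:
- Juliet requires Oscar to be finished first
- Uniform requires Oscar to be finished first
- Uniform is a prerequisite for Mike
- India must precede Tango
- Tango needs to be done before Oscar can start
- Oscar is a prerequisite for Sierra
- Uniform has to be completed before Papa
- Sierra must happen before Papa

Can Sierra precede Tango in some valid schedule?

No

The constraints give a chain Tango → Oscar → Sierra, which forces Tango before Sierra.
So no valid ordering can have Sierra before Tango.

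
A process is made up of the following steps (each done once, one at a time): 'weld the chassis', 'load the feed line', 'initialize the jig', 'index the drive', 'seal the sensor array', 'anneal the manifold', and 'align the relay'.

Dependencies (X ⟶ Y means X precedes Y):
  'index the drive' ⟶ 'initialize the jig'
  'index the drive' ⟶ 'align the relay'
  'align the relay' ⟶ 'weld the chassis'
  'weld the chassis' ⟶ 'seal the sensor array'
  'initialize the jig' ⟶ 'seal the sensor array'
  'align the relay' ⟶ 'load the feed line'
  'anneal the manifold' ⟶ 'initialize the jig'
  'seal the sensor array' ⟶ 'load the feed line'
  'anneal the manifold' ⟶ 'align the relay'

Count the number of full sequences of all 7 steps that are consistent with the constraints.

6

2 steps have no prerequisites ('index the drive', 'anneal the manifold'), so any of them could come first.
Systematically extending each partial ordering one step at a time and counting, there are 6 complete orderings.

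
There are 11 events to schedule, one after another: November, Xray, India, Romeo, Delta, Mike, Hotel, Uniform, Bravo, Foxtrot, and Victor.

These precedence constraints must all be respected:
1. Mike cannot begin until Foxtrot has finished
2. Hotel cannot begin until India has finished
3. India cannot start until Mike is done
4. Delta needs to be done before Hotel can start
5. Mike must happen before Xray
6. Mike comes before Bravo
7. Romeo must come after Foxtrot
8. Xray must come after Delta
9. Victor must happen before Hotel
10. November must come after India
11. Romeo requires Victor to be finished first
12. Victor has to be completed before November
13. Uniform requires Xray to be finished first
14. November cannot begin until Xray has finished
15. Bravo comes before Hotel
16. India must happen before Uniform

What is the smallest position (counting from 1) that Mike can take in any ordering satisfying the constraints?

2

Working backwards through the constraints from Mike, its only required predecessor is Foxtrot.
So at minimum 1 event comes before Mike, putting Mike no earlier than position 2. That position is achievable by scheduling exactly that predecessor first.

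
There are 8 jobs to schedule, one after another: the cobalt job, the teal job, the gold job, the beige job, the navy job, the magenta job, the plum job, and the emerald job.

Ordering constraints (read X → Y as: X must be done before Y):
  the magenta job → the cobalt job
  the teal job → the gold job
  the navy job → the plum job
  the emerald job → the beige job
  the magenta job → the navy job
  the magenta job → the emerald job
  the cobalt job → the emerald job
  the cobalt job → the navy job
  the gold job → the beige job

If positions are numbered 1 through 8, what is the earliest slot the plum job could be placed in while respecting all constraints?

4

Working backwards through the constraints from the plum job, its full set of required predecessors is the cobalt job, the navy job, the magenta job — 3 of them.
So at minimum 3 jobs come before the plum job, putting the plum job no earlier than position 4. That position is achievable by scheduling exactly those predecessors first.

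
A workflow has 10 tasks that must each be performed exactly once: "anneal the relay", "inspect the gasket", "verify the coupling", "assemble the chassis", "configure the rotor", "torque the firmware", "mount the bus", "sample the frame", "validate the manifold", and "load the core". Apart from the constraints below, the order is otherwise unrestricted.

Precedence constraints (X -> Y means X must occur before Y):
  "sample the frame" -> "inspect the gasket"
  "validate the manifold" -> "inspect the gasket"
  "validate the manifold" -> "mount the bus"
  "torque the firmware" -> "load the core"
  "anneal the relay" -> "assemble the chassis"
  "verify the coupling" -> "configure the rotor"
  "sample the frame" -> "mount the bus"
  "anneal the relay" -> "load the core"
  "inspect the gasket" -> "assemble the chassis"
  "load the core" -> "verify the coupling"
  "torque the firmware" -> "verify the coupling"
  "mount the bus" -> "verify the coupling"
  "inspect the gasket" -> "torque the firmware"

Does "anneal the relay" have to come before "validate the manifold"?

No

No chain of constraints connects "anneal the relay" to "validate the manifold" in either direction.
So "anneal the relay" can come before "validate the manifold" or after — it is not forced.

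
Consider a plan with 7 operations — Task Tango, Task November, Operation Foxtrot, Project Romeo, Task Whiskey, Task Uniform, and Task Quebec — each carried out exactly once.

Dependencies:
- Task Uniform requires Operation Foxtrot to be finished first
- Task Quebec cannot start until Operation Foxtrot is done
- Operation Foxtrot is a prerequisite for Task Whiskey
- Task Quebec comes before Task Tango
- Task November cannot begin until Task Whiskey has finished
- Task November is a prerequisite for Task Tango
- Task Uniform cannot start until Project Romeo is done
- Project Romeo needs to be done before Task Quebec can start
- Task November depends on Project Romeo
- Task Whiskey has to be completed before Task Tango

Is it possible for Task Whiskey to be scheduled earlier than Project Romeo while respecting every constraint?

No chain of constraints runs from Project Romeo to Task Whiskey, so Project Romeo is not required to come first.
That means at least one valid schedule has Task Whiskey before Project Romeo.

Yes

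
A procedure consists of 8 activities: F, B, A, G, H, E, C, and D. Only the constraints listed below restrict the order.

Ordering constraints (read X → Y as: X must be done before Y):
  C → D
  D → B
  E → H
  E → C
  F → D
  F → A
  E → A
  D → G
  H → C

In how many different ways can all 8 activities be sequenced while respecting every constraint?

42

The activities with no prerequisites are F, E; any of them can be placed first.
Counting all ways to extend the partial order to a total order gives 42.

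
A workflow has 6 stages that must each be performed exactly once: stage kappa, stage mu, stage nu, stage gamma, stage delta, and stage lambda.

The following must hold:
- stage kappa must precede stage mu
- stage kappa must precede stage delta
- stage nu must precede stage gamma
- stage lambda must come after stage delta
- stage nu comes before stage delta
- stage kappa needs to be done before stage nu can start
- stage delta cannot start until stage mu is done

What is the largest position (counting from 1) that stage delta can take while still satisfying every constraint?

Following the constraints forward from stage delta, its only required successor is stage lambda.
With 1 mandatory successor out of 6 stages total, the latest slot for stage delta is 6−1 = 5, and it's reachable by doing all non-successors before stage delta.

5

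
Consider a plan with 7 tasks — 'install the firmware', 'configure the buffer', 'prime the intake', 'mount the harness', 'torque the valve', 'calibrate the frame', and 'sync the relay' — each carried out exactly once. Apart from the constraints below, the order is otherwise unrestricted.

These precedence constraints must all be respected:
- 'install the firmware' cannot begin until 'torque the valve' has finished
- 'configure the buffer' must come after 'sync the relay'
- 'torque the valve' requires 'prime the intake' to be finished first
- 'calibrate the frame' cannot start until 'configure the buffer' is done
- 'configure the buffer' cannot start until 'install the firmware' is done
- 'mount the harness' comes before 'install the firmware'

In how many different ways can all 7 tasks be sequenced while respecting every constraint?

15

The tasks with no prerequisites are 'prime the intake', 'mount the harness', 'sync the relay'; any of them can be placed first.
Systematically extending each partial ordering one task at a time and counting, there are 15 complete orderings.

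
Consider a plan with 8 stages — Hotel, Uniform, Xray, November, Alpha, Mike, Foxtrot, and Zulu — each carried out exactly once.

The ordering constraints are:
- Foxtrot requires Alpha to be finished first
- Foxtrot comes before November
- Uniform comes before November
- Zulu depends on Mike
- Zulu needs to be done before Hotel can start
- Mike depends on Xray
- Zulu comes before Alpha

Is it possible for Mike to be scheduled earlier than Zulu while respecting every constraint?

Mike is actually forced before Zulu by the constraints, so certainly some valid ordering has Mike first.

Yes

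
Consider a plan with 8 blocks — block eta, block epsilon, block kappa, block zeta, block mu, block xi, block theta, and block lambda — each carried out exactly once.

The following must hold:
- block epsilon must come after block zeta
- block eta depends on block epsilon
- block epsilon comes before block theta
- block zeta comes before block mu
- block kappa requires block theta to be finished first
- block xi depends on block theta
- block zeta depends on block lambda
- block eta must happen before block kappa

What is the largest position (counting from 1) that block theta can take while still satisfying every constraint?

6

Every block that must follow block theta has to come after it. Tracing all chains starting from block theta, those blocks are: block kappa, block xi — 2 in total.
So at least 2 blocks follow block theta, putting block theta no later than position 6. That position is achievable by scheduling everything else first.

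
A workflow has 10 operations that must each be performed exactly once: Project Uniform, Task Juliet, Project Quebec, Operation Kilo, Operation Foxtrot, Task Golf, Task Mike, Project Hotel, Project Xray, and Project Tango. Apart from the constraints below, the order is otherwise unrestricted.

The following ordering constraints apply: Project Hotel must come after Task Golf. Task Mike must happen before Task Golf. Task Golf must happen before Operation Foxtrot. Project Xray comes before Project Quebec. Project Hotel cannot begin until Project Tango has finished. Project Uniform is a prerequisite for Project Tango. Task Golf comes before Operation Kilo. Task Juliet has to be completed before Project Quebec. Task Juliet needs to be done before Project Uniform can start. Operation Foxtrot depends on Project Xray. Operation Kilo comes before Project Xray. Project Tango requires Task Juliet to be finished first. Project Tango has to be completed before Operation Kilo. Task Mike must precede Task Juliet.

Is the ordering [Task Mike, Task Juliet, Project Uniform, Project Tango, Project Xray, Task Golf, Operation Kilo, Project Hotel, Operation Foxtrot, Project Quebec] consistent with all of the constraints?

Here Operation Kilo comes after Project Xray.
Since Operation Kilo is required before Project Xray, the ordering is invalid.

No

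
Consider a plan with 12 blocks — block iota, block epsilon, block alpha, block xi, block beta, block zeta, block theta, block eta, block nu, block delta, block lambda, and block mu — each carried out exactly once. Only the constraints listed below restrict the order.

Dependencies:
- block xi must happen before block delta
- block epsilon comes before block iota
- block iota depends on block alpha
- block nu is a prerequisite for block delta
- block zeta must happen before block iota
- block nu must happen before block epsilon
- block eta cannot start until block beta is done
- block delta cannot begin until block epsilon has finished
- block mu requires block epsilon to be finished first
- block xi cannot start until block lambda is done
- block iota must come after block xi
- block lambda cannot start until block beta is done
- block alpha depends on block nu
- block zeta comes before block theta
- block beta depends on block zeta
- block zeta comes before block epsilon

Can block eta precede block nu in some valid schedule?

Yes

The constraints leave block eta and block nu unordered relative to each other; nothing requires block nu earlier.
That means at least one valid schedule has block eta before block nu.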